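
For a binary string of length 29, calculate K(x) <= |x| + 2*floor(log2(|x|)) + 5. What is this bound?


floor(log2(29)) = 4
2 * 4 = 8
K(x) <= 29 + 8 + 5 = 42

42


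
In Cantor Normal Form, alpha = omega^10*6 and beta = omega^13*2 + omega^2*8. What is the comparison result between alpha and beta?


Compare term by term from highest exponent:
alpha = omega^10*6
beta = omega^13*2 + omega^2*8
Term 1: alpha has omega^10*6, beta has omega^13*2
Term 2: alpha has omega^0*0, beta has omega^2*8
Result: alpha < beta

alpha < beta


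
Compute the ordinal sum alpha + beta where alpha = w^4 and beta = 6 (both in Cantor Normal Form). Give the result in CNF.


Ordinal addition w^4 + 6:
Leading exponent of alpha (4) > leading exponent of beta (0).
Since alpha's term has higher exponent than beta's leading term,
the sum is simply alpha followed by beta.
Result = w^4 + 6

w^4 + 6


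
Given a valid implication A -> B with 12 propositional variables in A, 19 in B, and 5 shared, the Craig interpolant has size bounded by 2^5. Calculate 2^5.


Shared atoms = 5
Craig interpolant size bound = 2^5
= 32

32


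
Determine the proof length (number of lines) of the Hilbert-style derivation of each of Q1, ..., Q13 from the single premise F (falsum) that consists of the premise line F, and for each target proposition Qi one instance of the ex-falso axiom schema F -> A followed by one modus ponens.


Ex falso, line by line:
- 1 premise line (F)
- 13 targets, each needing 1 axiom instance (F -> Qi) + 1 MP = 2 lines: 2 * 13 = 26
Total = 1 + 26 = 27 lines.

27


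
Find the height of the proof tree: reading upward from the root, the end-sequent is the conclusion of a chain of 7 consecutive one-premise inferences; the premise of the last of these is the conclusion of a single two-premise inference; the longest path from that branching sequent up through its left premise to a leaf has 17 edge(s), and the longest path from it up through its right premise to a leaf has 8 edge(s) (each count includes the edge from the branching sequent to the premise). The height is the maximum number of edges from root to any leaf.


Longest path through the left premise: 17 edges (measured from the branching sequent)
Longest path through the right premise: 8 edges
Height of the subtree rooted at the branching sequent: max(17, 8) = 17
The branching sequent sits 7 edges above the root (the chain of one-premise inferences), so height = 17 + 7 = 24

24


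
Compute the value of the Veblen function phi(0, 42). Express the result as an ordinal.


phi(0, 42):
phi(0, beta) = omega^beta by definition.
phi(0, 42) = omega^42

omega^42


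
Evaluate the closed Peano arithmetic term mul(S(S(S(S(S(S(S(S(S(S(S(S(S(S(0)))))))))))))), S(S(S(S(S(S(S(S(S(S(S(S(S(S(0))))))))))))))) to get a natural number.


mul(S^14(0), S^14(0)):
S^14(0) = 14
S^14(0) = 14
14 * 14 = 196

196


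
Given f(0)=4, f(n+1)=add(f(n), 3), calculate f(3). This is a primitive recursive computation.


f(0) = 4
f(1) = add(f(0), 3) = add(4, 3) = 7
f(2) = add(f(1), 3) = add(7, 3) = 10
f(3) = add(f(2), 3) = add(10, 3) = 13


13


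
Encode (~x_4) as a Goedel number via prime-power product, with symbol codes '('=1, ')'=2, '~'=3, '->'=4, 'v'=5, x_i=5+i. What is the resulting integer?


Formula: (~x_4)
Symbol codes: [1, 3, 9, 2]
Primes: [2, 3, 5, 7]
p_1^1 = 2^1 = 2
p_2^3 = 3^3 = 27
p_3^9 = 5^9 = 1953125
p_4^2 = 7^2 = 49
Product = 5167968750

5167968750


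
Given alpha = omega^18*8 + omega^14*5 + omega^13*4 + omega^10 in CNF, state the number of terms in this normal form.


CNF: omega^18*8 + omega^14*5 + omega^13*4 + omega^10
Count the summands separated by '+':
  term 1: omega^18*8
  term 2: omega^14*5
  term 3: omega^13*4
  term 4: omega^10
Total terms = 4

4


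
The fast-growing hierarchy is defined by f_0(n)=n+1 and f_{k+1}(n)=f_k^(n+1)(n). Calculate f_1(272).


f_1(272) = f_0^273(272)
f_0 adds 1 each time, applied 273 times.
f_1(272) = 272 + 273 = 545

545


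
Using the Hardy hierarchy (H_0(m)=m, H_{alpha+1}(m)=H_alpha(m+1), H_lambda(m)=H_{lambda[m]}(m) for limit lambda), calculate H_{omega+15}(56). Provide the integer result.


H_{omega+15}(56):
Unwind the 15 successor steps: H_{omega+15}(56) = H_omega(56+15) = H_omega(71).
H_omega(m) = H_m(m) = m + m = 2m.
Result = 2 * 71 = 142

142


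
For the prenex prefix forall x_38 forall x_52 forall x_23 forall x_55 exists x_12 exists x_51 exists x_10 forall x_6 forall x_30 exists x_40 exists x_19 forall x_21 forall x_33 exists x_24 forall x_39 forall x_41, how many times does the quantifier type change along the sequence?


Walk the prefix and count type changes:
  position 1: forall -> forall
  position 2: forall -> forall
  position 3: forall -> forall
  position 4: forall -> exists <-- alternation
  position 5: exists -> exists
  position 6: exists -> exists
  position 7: exists -> forall <-- alternation
  position 8: forall -> forall
  position 9: forall -> exists <-- alternation
  position 10: exists -> exists
  position 11: exists -> forall <-- alternation
  position 12: forall -> forall
  position 13: forall -> exists <-- alternation
  position 14: exists -> forall <-- alternation
  position 15: forall -> forall
Total alternations = 6

6


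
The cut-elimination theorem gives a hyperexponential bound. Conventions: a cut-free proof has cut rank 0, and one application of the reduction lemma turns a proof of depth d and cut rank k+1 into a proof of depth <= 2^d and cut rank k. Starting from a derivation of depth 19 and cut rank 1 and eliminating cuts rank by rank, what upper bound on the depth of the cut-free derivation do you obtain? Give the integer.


Each rank reduction sends depth d to at most 2^d; cut rank r needs r reductions.
2_0(19) = 19
2_1(19) = 2^19 = 524288
Cut-free depth bound = 524288

524288


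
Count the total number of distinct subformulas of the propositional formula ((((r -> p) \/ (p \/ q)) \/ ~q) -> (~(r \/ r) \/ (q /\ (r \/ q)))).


Formula: ((((r -> p) \/ (p \/ q)) \/ ~q) -> (~(r \/ r) \/ (q /\ (r \/ q))))
Subformulas found:
  1. q
  2. r
  3. p
  4. ~q
  5. (r \/ r)
  6. (r \/ q)
  7. (p \/ q)
  8. (r -> p)
  9. ~(r \/ r)
  10. (q /\ (r \/ q))
  11. ((r -> p) \/ (p \/ q))
  12. (((r -> p) \/ (p \/ q)) \/ ~q)
  13. (~(r \/ r) \/ (q /\ (r \/ q)))
  14. ((((r -> p) \/ (p \/ q)) \/ ~q) -> (~(r \/ r) \/ (q /\ (r \/ q))))
Total distinct subformulas = 14

14


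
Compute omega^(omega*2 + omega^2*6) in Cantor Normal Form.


omega^(omega*2 + omega^2*6):
In ordinal addition a term is absorbed by a following term of strictly larger exponent: 1 < 2, so omega*2 + omega^2*6 = omega^2*6.
omega raised to a CNF ordinal is a single CNF term: Result = omega^(omega^2*6)

omega^(omega^2*6)


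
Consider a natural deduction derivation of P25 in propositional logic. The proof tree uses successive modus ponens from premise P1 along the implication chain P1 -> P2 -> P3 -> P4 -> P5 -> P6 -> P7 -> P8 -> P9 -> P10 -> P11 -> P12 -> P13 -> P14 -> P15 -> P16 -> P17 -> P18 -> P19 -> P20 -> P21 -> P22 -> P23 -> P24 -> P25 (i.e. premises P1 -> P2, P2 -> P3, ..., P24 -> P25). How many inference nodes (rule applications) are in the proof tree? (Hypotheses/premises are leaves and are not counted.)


We have a chain: P1 -> P2 -> P3 -> P4 -> P5 -> P6 -> P7 -> P8 -> P9 -> P10 -> P11 -> P12 -> P13 -> P14 -> P15 -> P16 -> P17 -> P18 -> P19 -> P20 -> P21 -> P22 -> P23 -> P24 -> P25.
Each modus ponens application produces the next variable.
The chain has 25 propositions, so 25-1 = 24 modus ponens steps.
Total inference nodes = 24

24


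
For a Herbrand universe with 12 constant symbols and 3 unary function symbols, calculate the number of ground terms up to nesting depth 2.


Herbrand terms by depth:
Depth 0: 12 constants
Depth 1: 36 new terms (running total: 48)
Depth 2: 108 new terms (running total: 156)
Total distinct ground terms = 156

156


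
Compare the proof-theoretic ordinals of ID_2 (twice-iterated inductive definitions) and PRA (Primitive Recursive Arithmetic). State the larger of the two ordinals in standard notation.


Proof-theoretic ordinal of ID_2 (twice-iterated inductive definitions): psi_0(epsilon_{Omega_2+1})
Proof-theoretic ordinal of PRA (Primitive Recursive Arithmetic): omega^omega
Comparing: omega^omega < psi_0(epsilon_{Omega_2+1}).
The larger ordinal is psi_0(epsilon_{Omega_2+1}) (from ID_2 (twice-iterated inductive definitions)).

psi_0(epsilon_{Omega_2+1})


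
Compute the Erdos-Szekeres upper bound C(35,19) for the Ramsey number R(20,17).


R(20,17) <= C(20+17-2, 20-1) = C(35, 19)
C(35, 19) = 35! / (19! * 16!)
= 4059928950

4059928950


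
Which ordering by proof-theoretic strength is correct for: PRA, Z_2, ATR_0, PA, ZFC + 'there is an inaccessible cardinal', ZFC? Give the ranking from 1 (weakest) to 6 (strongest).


Ordering by consistency strength:
1. PRA
2. PA
3. ATR_0
4. Z_2
5. ZFC
6. ZFC + 'there is an inaccessible cardinal'


PRA=1, Z_2=4, ATR_0=3, PA=2, ZFC + 'there is an inaccessible cardinal'=6, ZFC=5


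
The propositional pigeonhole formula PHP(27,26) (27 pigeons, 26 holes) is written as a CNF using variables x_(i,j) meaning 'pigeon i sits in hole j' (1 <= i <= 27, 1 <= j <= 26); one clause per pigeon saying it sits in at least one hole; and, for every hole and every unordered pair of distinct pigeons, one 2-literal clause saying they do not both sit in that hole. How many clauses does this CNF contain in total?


PHP(27,26): 27 pigeons, 26 holes, 27*26 = 702 variables.
- pigeon clauses: one per pigeon -> 27 clauses
- hole clauses: 26 holes * C(27,2) = 26 * 351 -> 9126 clauses
Total clauses = 27 + 9126 = 9153

9153


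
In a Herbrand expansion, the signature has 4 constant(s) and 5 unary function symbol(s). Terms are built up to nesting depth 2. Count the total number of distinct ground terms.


Herbrand terms by depth:
Depth 0: 4 constants
Depth 1: 20 new terms (running total: 24)
Depth 2: 100 new terms (running total: 124)
Total distinct ground terms = 124

124


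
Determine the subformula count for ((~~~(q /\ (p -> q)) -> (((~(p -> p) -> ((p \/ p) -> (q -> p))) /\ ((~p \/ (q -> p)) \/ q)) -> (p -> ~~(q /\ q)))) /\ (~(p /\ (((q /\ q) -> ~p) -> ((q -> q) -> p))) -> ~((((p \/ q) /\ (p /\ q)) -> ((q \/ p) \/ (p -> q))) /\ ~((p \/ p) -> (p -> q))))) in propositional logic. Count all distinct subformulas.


Formula: ((~~~(q /\ (p -> q)) -> (((~(p -> p) -> ((p \/ p) -> (q -> p))) /\ ((~p \/ (q -> p)) \/ q)) -> (p -> ~~(q /\ q)))) /\ (~(p /\ (((q /\ q) -> ~p) -> ((q -> q) -> p))) -> ~((((p \/ q) /\ (p /\ q)) -> ((q \/ p) \/ (p -> q))) /\ ~((p \/ p) -> (p -> q)))))
Subformulas found:
  1. p
  2. q
  3. ~p
  4. (q \/ p)
  5. (p /\ q)
  6. (q /\ q)
  7. (q -> p)
  8. (p -> p)
  9. (q -> q)
  10. (p -> q)
  11. (p \/ p)
  12. (p \/ q)
  13. ~(p -> p)
  14. ~(q /\ q)
  15. ~~(q /\ q)
  16. ((q -> q) -> p)
  17. (q /\ (p -> q))
  18. ~(q /\ (p -> q))
  19. (~p \/ (q -> p))
  20. ((q /\ q) -> ~p)
  21. ~~(q /\ (p -> q))
  22. (p -> ~~(q /\ q))
  23. ~~~(q /\ (p -> q))
  24. ((p \/ p) -> (p -> q))
  25. ((p \/ p) -> (q -> p))
  26. ((p \/ q) /\ (p /\ q))
  27. ((q \/ p) \/ (p -> q))
  28. ~((p \/ p) -> (p -> q))
  29. ((~p \/ (q -> p)) \/ q)
  30. (~(p -> p) -> ((p \/ p) -> (q -> p)))
  31. (((q /\ q) -> ~p) -> ((q -> q) -> p))
  32. (p /\ (((q /\ q) -> ~p) -> ((q -> q) -> p)))
  33. ~(p /\ (((q /\ q) -> ~p) -> ((q -> q) -> p)))
  34. (((p \/ q) /\ (p /\ q)) -> ((q \/ p) \/ (p -> q)))
  35. ((~(p -> p) -> ((p \/ p) -> (q -> p))) /\ ((~p \/ (q -> p)) \/ q))
  36. ((((p \/ q) /\ (p /\ q)) -> ((q \/ p) \/ (p -> q))) /\ ~((p \/ p) -> (p -> q)))
  37. ~((((p \/ q) /\ (p /\ q)) -> ((q \/ p) \/ (p -> q))) /\ ~((p \/ p) -> (p -> q)))
  38. (((~(p -> p) -> ((p \/ p) -> (q -> p))) /\ ((~p \/ (q -> p)) \/ q)) -> (p -> ~~(q /\ q)))
  39. (~~~(q /\ (p -> q)) -> (((~(p -> p) -> ((p \/ p) -> (q -> p))) /\ ((~p \/ (q -> p)) \/ q)) -> (p -> ~~(q /\ q))))
  40. (~(p /\ (((q /\ q) -> ~p) -> ((q -> q) -> p))) -> ~((((p \/ q) /\ (p /\ q)) -> ((q \/ p) \/ (p -> q))) /\ ~((p \/ p) -> (p -> q))))
  41. ((~~~(q /\ (p -> q)) -> (((~(p -> p) -> ((p \/ p) -> (q -> p))) /\ ((~p \/ (q -> p)) \/ q)) -> (p -> ~~(q /\ q)))) /\ (~(p /\ (((q /\ q) -> ~p) -> ((q -> q) -> p))) -> ~((((p \/ q) /\ (p /\ q)) -> ((q \/ p) \/ (p -> q))) /\ ~((p \/ p) -> (p -> q)))))
Total distinct subformulas = 41

41


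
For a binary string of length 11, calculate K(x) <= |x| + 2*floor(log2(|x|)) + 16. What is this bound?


floor(log2(11)) = 3
2 * 3 = 6
K(x) <= 11 + 6 + 16 = 33

33


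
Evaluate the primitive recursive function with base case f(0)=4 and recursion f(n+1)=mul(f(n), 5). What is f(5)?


f(0) = 4
f(1) = mul(f(0), 5) = mul(4, 5) = 20
f(2) = mul(f(1), 5) = mul(20, 5) = 100
f(3) = mul(f(2), 5) = mul(100, 5) = 500
f(4) = mul(f(3), 5) = mul(500, 5) = 2500
f(5) = mul(f(4), 5) = mul(2500, 5) = 12500


12500


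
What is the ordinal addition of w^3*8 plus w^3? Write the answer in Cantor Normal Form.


Ordinal addition w^3*8 + w^3:
Both terms have the same exponent 3.
w^e*c + w^e*d = w^e*(c+d).
Result = w^3*(8+1) = w^3*9

w^3*9


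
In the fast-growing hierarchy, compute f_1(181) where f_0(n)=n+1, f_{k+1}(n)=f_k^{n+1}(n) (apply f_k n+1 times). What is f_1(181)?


f_1(181) = f_0^182(181)
f_0 adds 1 each time, applied 182 times.
f_1(181) = 181 + 182 = 363

363


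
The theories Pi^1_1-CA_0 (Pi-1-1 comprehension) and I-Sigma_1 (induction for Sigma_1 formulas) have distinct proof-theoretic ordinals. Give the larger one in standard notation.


Proof-theoretic ordinal of Pi^1_1-CA_0 (Pi-1-1 comprehension): psi_0(Omega_omega)
Proof-theoretic ordinal of I-Sigma_1 (induction for Sigma_1 formulas): omega^omega
Comparing: omega^omega < psi_0(Omega_omega).
The larger ordinal is psi_0(Omega_omega) (from Pi^1_1-CA_0 (Pi-1-1 comprehension)).

psi_0(Omega_omega)


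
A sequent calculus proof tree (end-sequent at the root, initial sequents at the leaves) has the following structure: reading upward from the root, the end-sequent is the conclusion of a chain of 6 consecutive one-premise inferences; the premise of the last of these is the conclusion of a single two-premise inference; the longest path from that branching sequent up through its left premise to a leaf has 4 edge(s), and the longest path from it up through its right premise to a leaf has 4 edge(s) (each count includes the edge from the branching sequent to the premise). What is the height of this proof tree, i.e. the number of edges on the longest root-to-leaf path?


Longest path through the left premise: 4 edges (measured from the branching sequent)
Longest path through the right premise: 4 edges
Height of the subtree rooted at the branching sequent: max(4, 4) = 4
The branching sequent sits 6 edges above the root (the chain of one-premise inferences), so height = 4 + 6 = 10

10


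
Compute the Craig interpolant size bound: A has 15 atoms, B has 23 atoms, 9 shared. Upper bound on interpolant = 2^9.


Shared atoms = 9
Craig interpolant size bound = 2^9
= 512

512


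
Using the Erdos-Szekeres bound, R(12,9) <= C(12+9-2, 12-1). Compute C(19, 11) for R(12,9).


R(12,9) <= C(12+9-2, 12-1) = C(19, 11)
C(19, 11) = 19! / (11! * 8!)
= 75582

75582


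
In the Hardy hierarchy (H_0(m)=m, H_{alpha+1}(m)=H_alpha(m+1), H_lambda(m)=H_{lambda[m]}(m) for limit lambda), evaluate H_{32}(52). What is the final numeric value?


H_32(52):
For finite ordinals k, H_k(n) = n + k (each successor step adds 1).
H_32(52) = 52 + 32 = 84

84


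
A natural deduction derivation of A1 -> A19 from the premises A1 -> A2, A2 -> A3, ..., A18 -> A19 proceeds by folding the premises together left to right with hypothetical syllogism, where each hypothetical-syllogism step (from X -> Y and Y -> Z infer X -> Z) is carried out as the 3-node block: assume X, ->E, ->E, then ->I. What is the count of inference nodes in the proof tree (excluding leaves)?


There are 18 premises in the chain. The first HS step combines premises 1 and 2; each further premise needs one more HS step.
So 18 premises require 18 - 1 = 17 hypothetical-syllogism steps.
Each HS step uses 3 inference nodes (->E, ->E, ->I).
17 * 3 = 51 total inference nodes.

51


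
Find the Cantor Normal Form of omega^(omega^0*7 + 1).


omega^(omega^0*7 + 1):
omega^0 = 1, so the exponent is 7 + 1 = 8 (finite ordinal addition).
Result = omega^8, already a single CNF term.

omega^8


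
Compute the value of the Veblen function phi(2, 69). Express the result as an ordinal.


phi(2, 69):
phi(2, beta) = zeta_beta (the beta-th zeta number, fixed point of epsilon).
phi(2, 69) = zeta_69

zeta_69


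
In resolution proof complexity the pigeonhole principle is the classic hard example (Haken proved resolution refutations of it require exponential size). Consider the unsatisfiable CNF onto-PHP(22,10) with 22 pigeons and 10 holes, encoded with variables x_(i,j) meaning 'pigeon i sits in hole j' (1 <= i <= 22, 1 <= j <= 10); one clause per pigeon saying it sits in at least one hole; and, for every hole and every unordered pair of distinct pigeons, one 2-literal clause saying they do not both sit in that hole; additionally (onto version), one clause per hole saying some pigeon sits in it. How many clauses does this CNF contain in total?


onto-PHP(22,10): 22 pigeons, 10 holes, 22*10 = 220 variables.
- pigeon clauses: one per pigeon -> 22 clauses
- hole clauses: 10 holes * C(22,2) = 10 * 231 -> 2310 clauses
- onto clauses: one per hole -> 10 clauses
Total clauses = 22 + 2310 + 10 = 2342

2342


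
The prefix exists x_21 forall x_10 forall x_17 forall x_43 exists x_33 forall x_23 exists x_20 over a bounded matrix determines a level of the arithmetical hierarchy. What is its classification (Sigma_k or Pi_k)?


Leading quantifier is exists, so the class is Sigma.
Number of quantifier blocks = alternations + 1 = 4 + 1 = 5.
Classification: Sigma_5

Sigma_5


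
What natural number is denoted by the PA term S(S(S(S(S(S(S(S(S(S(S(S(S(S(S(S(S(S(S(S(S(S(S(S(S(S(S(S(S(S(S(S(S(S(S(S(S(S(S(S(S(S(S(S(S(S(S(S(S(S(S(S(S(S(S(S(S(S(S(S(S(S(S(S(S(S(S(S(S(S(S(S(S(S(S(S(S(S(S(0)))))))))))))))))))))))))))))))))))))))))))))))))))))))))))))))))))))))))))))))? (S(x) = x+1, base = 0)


Counting successors applied to 0:
79 applications of S to 0 = 79

79


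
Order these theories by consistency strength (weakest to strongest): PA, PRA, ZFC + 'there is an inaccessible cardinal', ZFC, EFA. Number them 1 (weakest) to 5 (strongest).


Ordering by consistency strength:
1. EFA
2. PRA
3. PA
4. ZFC
5. ZFC + 'there is an inaccessible cardinal'


PA=3, PRA=2, ZFC + 'there is an inaccessible cardinal'=5, ZFC=4, EFA=1


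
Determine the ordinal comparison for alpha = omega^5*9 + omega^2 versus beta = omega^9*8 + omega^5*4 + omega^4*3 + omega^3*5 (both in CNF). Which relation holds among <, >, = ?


Compare term by term from highest exponent:
alpha = omega^5*9 + omega^2
beta = omega^9*8 + omega^5*4 + omega^4*3 + omega^3*5
Term 1: alpha has omega^5*9, beta has omega^9*8
Term 2: alpha has omega^2*1, beta has omega^5*4
Term 3: alpha has omega^0*0, beta has omega^4*3
Term 4: alpha has omega^0*0, beta has omega^3*5
Result: alpha < beta

alpha < beta


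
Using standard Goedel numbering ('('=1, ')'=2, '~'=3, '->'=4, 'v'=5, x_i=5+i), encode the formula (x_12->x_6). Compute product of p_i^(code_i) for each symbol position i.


Formula: (x_12->x_6)
Symbol codes: [1, 17, 4, 11, 2]
Primes: [2, 3, 5, 7, 11]
p_1^1 = 2^1 = 2
p_2^17 = 3^17 = 129140163
p_3^4 = 5^4 = 625
p_4^11 = 7^11 = 1977326743
p_5^2 = 11^2 = 121
Product = 38622035056660965236250

38622035056660965236250


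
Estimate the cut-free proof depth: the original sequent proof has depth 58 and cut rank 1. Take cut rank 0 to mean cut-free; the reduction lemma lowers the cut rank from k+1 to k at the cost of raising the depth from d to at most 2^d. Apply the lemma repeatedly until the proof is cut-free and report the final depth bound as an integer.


Each rank reduction sends depth d to at most 2^d; cut rank r needs r reductions.
2_0(58) = 58
2_1(58) = 2^58 = 288230376151711744
Cut-free depth bound = 288230376151711744

288230376151711744


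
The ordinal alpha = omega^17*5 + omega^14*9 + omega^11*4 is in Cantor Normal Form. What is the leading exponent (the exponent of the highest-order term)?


CNF: omega^17*5 + omega^14*9 + omega^11*4
The leading term is omega^17*5, which has exponent 17.

17


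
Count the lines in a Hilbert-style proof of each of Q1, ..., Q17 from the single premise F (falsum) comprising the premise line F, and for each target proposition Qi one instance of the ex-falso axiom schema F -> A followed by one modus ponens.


Ex falso, line by line:
- 1 premise line (F)
- 17 targets, each needing 1 axiom instance (F -> Qi) + 1 MP = 2 lines: 2 * 17 = 34
Total = 1 + 34 = 35 lines.

35


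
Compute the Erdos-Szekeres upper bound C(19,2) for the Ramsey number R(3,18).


R(3,18) <= C(3+18-2, 3-1) = C(19, 2)
C(19, 2) = 19! / (2! * 17!)
= 171

171


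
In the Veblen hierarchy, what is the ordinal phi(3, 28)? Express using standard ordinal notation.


phi(3, 28):
phi(3, beta) = eta_beta (the beta-th eta number, fixed point of zeta).
phi(3, 28) = eta_28

eta_28


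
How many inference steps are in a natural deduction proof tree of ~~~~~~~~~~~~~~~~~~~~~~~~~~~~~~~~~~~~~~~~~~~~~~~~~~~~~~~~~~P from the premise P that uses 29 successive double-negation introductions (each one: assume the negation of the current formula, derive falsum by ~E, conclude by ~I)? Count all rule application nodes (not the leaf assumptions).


Each double-negation introduction (from C infer ~~C) uses 2 inference nodes: one ~E (C and ~C give falsum) and one ~I (discharge ~C).
29 double negations = 29 * 2 = 58 inference nodes.

58


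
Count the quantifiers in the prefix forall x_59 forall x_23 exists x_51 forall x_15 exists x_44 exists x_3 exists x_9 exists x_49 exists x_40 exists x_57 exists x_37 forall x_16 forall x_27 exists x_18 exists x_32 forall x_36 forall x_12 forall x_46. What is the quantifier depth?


Quantifier prefix has 18 quantifier symbols.
Quantifier depth = 18

18


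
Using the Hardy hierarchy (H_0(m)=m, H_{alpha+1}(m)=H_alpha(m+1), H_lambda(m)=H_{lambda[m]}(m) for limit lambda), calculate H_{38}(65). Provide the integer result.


H_38(65):
For finite ordinals k, H_k(n) = n + k (each successor step adds 1).
H_38(65) = 65 + 38 = 103

103


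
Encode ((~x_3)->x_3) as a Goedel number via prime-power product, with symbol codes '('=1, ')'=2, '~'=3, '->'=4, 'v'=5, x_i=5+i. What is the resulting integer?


Formula: ((~x_3)->x_3)
Symbol codes: [1, 1, 3, 8, 2, 4, 8, 2]
Primes: [2, 3, 5, 7, 11, 13, 17, 19]
p_1^1 = 2^1 = 2
p_2^1 = 3^1 = 3
p_3^3 = 5^3 = 125
p_4^8 = 7^8 = 5764801
p_5^2 = 11^2 = 121
p_6^4 = 13^4 = 28561
p_7^8 = 17^8 = 6975757441
p_8^2 = 19^2 = 361
Product = 37627289599451352963072660750

37627289599451352963072660750


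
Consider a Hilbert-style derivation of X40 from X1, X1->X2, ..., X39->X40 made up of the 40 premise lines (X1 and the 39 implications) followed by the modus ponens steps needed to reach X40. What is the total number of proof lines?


We have 40 premise lines: X1 and 39 implications.
Each implication is detached once by MP, giving 39 MP lines.
40 premise lines + 39 MP lines = 79 total lines.

79


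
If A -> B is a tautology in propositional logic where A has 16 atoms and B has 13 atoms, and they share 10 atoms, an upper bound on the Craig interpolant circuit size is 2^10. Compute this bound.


Shared atoms = 10
Craig interpolant size bound = 2^10
= 1024

1024


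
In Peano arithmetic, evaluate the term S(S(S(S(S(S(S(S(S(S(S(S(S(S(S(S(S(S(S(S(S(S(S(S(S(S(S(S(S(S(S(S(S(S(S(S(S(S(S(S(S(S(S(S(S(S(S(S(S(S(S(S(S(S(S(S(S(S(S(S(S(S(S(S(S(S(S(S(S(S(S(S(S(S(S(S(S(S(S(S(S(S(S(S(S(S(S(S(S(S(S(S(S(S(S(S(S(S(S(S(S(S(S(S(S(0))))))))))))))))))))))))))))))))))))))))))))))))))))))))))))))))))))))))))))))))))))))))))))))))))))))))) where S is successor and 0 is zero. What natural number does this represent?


Counting successors applied to 0:
105 applications of S to 0 = 105

105


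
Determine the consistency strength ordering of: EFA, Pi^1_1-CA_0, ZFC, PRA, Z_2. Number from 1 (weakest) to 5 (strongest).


Ordering by consistency strength:
1. EFA
2. PRA
3. Pi^1_1-CA_0
4. Z_2
5. ZFC


EFA=1, Pi^1_1-CA_0=3, ZFC=5, PRA=2, Z_2=4


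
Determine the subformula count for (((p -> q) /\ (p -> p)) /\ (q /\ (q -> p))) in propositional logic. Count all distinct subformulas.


Formula: (((p -> q) /\ (p -> p)) /\ (q /\ (q -> p)))
Subformulas found:
  1. q
  2. p
  3. (p -> p)
  4. (p -> q)
  5. (q -> p)
  6. (q /\ (q -> p))
  7. ((p -> q) /\ (p -> p))
  8. (((p -> q) /\ (p -> p)) /\ (q /\ (q -> p)))
Total distinct subformulas = 8

8


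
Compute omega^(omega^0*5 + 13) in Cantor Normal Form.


omega^(omega^0*5 + 13):
omega^0 = 1, so the exponent is 5 + 13 = 18 (finite ordinal addition).
Result = omega^18, already a single CNF term.

omega^18


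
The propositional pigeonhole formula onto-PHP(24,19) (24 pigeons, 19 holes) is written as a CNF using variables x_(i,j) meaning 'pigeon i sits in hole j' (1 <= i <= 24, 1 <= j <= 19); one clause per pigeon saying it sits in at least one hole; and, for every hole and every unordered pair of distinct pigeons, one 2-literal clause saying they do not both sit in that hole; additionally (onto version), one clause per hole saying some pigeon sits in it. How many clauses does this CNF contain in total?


onto-PHP(24,19): 24 pigeons, 19 holes, 24*19 = 456 variables.
- pigeon clauses: one per pigeon -> 24 clauses
- hole clauses: 19 holes * C(24,2) = 19 * 276 -> 5244 clauses
- onto clauses: one per hole -> 19 clauses
Total clauses = 24 + 5244 + 19 = 5287

5287


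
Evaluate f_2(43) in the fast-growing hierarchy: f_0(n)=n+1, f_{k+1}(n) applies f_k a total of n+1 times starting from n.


f_2(43) = f_1^44(43)
f_1(m) = 2m + 1.
Iterating: f_1^k(n) = 2^k*(n+1) - 1.
f_2(43) = 2^44*(43+1) - 1 = 17592186044416*44 - 1 = 774056185954303

774056185954303


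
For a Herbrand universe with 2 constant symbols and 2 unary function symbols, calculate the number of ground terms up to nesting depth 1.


Herbrand terms by depth:
Depth 0: 2 constants
Depth 1: 4 new terms (running total: 6)
Total distinct ground terms = 6

6


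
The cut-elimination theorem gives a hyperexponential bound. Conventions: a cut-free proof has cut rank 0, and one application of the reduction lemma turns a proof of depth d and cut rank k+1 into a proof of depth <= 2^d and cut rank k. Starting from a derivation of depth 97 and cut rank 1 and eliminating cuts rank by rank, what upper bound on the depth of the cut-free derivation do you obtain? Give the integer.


Each rank reduction sends depth d to at most 2^d; cut rank r needs r reductions.
2_0(97) = 97
2_1(97) = 2^97 = 158456325028528675187087900672
Cut-free depth bound = 158456325028528675187087900672

158456325028528675187087900672


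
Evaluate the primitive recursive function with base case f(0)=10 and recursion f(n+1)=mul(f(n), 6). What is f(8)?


f(0) = 10
f(1) = mul(f(0), 6) = mul(10, 6) = 60
f(2) = mul(f(1), 6) = mul(60, 6) = 360
f(3) = mul(f(2), 6) = mul(360, 6) = 2160
f(4) = mul(f(3), 6) = mul(2160, 6) = 12960
f(5) = mul(f(4), 6) = mul(12960, 6) = 77760
f(6) = mul(f(5), 6) = mul(77760, 6) = 466560
f(7) = mul(f(6), 6) = mul(466560, 6) = 2799360
f(8) = mul(f(7), 6) = mul(2799360, 6) = 16796160


16796160


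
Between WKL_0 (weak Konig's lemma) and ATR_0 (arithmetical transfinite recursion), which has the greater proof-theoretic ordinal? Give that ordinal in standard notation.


Proof-theoretic ordinal of WKL_0 (weak Konig's lemma): omega^omega
Proof-theoretic ordinal of ATR_0 (arithmetical transfinite recursion): Gamma_0
Comparing: omega^omega < Gamma_0.
The larger ordinal is Gamma_0 (from ATR_0 (arithmetical transfinite recursion)).

Gamma_0


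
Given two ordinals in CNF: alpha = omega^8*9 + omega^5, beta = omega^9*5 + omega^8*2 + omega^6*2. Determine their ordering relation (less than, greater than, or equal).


Compare term by term from highest exponent:
alpha = omega^8*9 + omega^5
beta = omega^9*5 + omega^8*2 + omega^6*2
Term 1: alpha has omega^8*9, beta has omega^9*5
Term 2: alpha has omega^5*1, beta has omega^8*2
Term 3: alpha has omega^0*0, beta has omega^6*2
Result: alpha < beta

alpha < beta


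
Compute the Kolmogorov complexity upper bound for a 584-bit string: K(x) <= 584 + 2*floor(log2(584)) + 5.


floor(log2(584)) = 9
2 * 9 = 18
K(x) <= 584 + 18 + 5 = 607

607


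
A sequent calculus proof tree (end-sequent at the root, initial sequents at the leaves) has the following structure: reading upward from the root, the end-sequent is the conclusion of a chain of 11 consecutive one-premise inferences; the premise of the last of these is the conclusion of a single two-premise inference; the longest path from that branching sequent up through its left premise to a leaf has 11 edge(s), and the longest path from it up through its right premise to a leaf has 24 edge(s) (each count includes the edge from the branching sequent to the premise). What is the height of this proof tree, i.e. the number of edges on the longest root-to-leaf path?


Longest path through the left premise: 11 edges (measured from the branching sequent)
Longest path through the right premise: 24 edges
Height of the subtree rooted at the branching sequent: max(11, 24) = 24
The branching sequent sits 11 edges above the root (the chain of one-premise inferences), so height = 24 + 11 = 35

35


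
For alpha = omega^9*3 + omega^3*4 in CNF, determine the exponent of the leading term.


CNF: omega^9*3 + omega^3*4
The leading term is omega^9*3, which has exponent 9.

9


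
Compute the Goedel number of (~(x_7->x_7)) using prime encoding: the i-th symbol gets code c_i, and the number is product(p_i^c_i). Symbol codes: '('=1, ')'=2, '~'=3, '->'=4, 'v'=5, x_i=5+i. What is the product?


Formula: (~(x_7->x_7))
Symbol codes: [1, 3, 1, 12, 4, 12, 2, 2]
Primes: [2, 3, 5, 7, 11, 13, 17, 19]
p_1^1 = 2^1 = 2
p_2^3 = 3^3 = 27
p_3^1 = 5^1 = 5
p_4^12 = 7^12 = 13841287201
p_5^4 = 11^4 = 14641
p_6^12 = 13^12 = 23298085122481
p_7^2 = 17^2 = 289
p_8^2 = 19^2 = 361
Product = 132995288932715162912623074991010430

132995288932715162912623074991010430


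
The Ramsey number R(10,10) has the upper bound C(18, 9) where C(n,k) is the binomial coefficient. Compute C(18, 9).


R(10,10) <= C(10+10-2, 10-1) = C(18, 9)
C(18, 9) = 18! / (9! * 9!)
= 48620

48620


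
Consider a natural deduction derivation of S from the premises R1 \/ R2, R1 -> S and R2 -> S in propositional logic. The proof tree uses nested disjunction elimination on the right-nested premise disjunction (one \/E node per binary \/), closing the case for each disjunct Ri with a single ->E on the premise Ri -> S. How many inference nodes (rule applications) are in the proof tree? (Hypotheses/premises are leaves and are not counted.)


The premise R1 \/ R2 contains 2 disjuncts, hence 1 binary \/ connectives.
- Each binary \/ is eliminated once: 1 \/E nodes.
- Each of the 2 cases Ri derives S by one ->E with Ri -> S: 2 ->E nodes.
Total = 1 + 2 = 3

3


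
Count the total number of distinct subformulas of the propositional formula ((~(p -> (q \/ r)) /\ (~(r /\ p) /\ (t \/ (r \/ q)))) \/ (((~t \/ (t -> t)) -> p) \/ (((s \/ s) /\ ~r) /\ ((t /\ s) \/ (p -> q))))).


Formula: ((~(p -> (q \/ r)) /\ (~(r /\ p) /\ (t \/ (r \/ q)))) \/ (((~t \/ (t -> t)) -> p) \/ (((s \/ s) /\ ~r) /\ ((t /\ s) \/ (p -> q)))))
Subformulas found:
  1. r
  2. q
  3. s
  4. t
  5. p
  6. ~t
  7. ~r
  8. (s \/ s)
  9. (t -> t)
  10. (q \/ r)
  11. (r /\ p)
  12. (t /\ s)
  13. (r \/ q)
  14. (p -> q)
  15. ~(r /\ p)
  16. (t \/ (r \/ q))
  17. (p -> (q \/ r))
  18. ~(p -> (q \/ r))
  19. (~t \/ (t -> t))
  20. ((s \/ s) /\ ~r)
  21. ((t /\ s) \/ (p -> q))
  22. ((~t \/ (t -> t)) -> p)
  23. (~(r /\ p) /\ (t \/ (r \/ q)))
  24. (((s \/ s) /\ ~r) /\ ((t /\ s) \/ (p -> q)))
  25. (~(p -> (q \/ r)) /\ (~(r /\ p) /\ (t \/ (r \/ q))))
  26. (((~t \/ (t -> t)) -> p) \/ (((s \/ s) /\ ~r) /\ ((t /\ s) \/ (p -> q))))
  27. ((~(p -> (q \/ r)) /\ (~(r /\ p) /\ (t \/ (r \/ q)))) \/ (((~t \/ (t -> t)) -> p) \/ (((s \/ s) /\ ~r) /\ ((t /\ s) \/ (p -> q)))))
Total distinct subformulas = 27

27


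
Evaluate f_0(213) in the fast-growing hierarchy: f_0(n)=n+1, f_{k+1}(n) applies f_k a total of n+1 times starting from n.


f_0(213) = 213 + 1 = 214

214


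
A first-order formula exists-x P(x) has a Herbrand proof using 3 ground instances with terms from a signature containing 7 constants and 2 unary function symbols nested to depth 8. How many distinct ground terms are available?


Herbrand terms by depth:
Depth 0: 7 constants
Depth 1: 14 new terms (running total: 21)
Depth 2: 28 new terms (running total: 49)
Depth 3: 56 new terms (running total: 105)
Depth 4: 112 new terms (running total: 217)
Depth 5: 224 new terms (running total: 441)
Depth 6: 448 new terms (running total: 889)
Depth 7: 896 new terms (running total: 1785)
Depth 8: 1792 new terms (running total: 3577)
Total distinct ground terms = 3577

3577


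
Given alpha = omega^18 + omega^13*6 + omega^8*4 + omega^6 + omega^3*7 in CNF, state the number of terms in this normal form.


CNF: omega^18 + omega^13*6 + omega^8*4 + omega^6 + omega^3*7
Count the summands separated by '+':
  term 1: omega^18
  term 2: omega^13*6
  term 3: omega^8*4
  term 4: omega^6
  term 5: omega^3*7
Total terms = 5

5


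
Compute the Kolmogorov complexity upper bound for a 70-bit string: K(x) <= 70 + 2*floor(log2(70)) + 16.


floor(log2(70)) = 6
2 * 6 = 12
K(x) <= 70 + 12 + 16 = 98

98


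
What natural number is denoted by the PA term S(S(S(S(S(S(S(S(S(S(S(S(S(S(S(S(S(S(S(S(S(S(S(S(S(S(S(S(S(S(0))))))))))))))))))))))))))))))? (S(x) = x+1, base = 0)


Counting successors applied to 0:
30 applications of S to 0 = 30

30


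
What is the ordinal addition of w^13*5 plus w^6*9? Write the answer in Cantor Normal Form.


Ordinal addition w^13*5 + w^6*9:
Leading exponent of alpha (13) > leading exponent of beta (6).
Since alpha's term has higher exponent than beta's leading term,
the sum is simply alpha followed by beta.
Result = w^13*5 + w^6*9

w^13*5 + w^6*9


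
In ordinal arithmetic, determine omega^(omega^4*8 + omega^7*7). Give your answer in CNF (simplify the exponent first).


omega^(omega^4*8 + omega^7*7):
In ordinal addition a term is absorbed by a following term of strictly larger exponent: 4 < 7, so omega^4*8 + omega^7*7 = omega^7*7.
omega raised to a CNF ordinal is a single CNF term: Result = omega^(omega^7*7)

omega^(omega^7*7)


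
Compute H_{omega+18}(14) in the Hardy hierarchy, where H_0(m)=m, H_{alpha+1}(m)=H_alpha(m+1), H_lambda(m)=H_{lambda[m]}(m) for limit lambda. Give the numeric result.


H_{omega+18}(14):
Unwind the 18 successor steps: H_{omega+18}(14) = H_omega(14+18) = H_omega(32).
H_omega(m) = H_m(m) = m + m = 2m.
Result = 2 * 32 = 64

64


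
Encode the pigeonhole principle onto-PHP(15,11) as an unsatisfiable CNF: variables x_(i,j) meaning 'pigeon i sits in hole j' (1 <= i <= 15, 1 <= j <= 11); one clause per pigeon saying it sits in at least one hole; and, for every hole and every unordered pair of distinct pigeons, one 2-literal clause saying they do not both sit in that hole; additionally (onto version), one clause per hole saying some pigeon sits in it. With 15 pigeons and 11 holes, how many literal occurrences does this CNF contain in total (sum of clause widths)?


onto-PHP(15,11): 15 pigeons, 11 holes, 15*11 = 165 variables.
- pigeon clauses: one per pigeon -> 15 clauses of width 11 -> 165 literals
- hole clauses: 11 holes * C(15,2) = 11 * 105 -> 1155 clauses of width 2 -> 2310 literals
- onto clauses: one per hole -> 11 clauses of width 15 -> 165 literals
Total literal occurrences = 165 + 2310 + 165 = 2640

2640


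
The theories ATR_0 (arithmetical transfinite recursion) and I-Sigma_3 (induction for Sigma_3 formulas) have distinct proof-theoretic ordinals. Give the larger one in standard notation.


Proof-theoretic ordinal of ATR_0 (arithmetical transfinite recursion): Gamma_0
Proof-theoretic ordinal of I-Sigma_3 (induction for Sigma_3 formulas): omega^(omega^(omega^omega))
Comparing: omega^(omega^(omega^omega)) < Gamma_0.
The larger ordinal is Gamma_0 (from ATR_0 (arithmetical transfinite recursion)).

Gamma_0


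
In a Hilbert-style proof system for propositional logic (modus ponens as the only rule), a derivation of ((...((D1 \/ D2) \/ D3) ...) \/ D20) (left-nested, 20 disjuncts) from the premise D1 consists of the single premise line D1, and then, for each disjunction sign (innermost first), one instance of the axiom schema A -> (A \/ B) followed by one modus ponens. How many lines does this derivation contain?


Building the left-nested 20-ary disjunction from D1:
- 1 premise line (D1)
- 20 disjuncts means 19 disjunction signs; each needs 1 axiom instance + 1 MP = 2 lines: 2 * 19 = 38
Total = 1 + 38 = 39 lines.

39


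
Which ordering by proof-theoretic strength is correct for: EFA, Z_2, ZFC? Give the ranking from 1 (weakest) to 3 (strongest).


Ordering by consistency strength:
1. EFA
2. Z_2
3. ZFC


EFA=1, Z_2=2, ZFC=3


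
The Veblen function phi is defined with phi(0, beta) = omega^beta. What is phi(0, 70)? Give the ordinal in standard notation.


phi(0, 70):
phi(0, beta) = omega^beta by definition.
phi(0, 70) = omega^70

omega^70


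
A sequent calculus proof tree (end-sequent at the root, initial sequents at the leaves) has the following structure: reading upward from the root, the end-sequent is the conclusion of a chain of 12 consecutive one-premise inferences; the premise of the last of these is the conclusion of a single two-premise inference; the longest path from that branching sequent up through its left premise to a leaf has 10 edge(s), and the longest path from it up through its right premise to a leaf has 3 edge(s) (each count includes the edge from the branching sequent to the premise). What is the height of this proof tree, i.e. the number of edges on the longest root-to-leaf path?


Longest path through the left premise: 10 edges (measured from the branching sequent)
Longest path through the right premise: 3 edges
Height of the subtree rooted at the branching sequent: max(10, 3) = 10
The branching sequent sits 12 edges above the root (the chain of one-premise inferences), so height = 10 + 12 = 22

22


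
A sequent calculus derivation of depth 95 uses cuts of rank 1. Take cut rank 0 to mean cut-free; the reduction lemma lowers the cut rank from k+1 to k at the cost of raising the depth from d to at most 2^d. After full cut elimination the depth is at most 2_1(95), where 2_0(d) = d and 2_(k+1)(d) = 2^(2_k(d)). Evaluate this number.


Each rank reduction sends depth d to at most 2^d; cut rank r needs r reductions.
2_0(95) = 95
2_1(95) = 2^95 = 39614081257132168796771975168
Cut-free depth bound = 39614081257132168796771975168

39614081257132168796771975168


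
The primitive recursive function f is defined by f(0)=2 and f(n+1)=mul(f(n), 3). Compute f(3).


f(0) = 2
f(1) = mul(f(0), 3) = mul(2, 3) = 6
f(2) = mul(f(1), 3) = mul(6, 3) = 18
f(3) = mul(f(2), 3) = mul(18, 3) = 54


54


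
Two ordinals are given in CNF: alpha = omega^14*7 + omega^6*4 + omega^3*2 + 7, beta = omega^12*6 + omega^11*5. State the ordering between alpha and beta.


Compare term by term from highest exponent:
alpha = omega^14*7 + omega^6*4 + omega^3*2 + 7
beta = omega^12*6 + omega^11*5
Term 1: alpha has omega^14*7, beta has omega^12*6
Term 2: alpha has omega^6*4, beta has omega^11*5
Term 3: alpha has omega^3*2, beta has omega^0*0
Term 4: alpha has omega^0*7, beta has omega^0*0
Result: alpha > beta

alpha > beta


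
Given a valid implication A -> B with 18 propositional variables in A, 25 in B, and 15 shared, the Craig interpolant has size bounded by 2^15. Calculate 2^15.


Shared atoms = 15
Craig interpolant size bound = 2^15
= 32768

32768


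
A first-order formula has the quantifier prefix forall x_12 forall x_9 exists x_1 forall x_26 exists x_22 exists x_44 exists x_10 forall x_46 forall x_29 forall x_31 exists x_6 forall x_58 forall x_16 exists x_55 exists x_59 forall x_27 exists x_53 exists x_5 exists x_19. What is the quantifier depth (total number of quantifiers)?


Quantifier prefix has 19 quantifier symbols.
Quantifier depth = 19

19
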